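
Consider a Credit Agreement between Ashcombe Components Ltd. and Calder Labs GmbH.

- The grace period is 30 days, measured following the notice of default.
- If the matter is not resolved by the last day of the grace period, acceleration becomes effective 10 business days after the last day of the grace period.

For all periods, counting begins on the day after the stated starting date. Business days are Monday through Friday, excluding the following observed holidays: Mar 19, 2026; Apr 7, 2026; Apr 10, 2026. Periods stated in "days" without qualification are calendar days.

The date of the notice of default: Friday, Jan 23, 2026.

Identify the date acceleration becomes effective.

Adding 30 calendar days to Jan 23, 2026 gives Feb 22, 2026, which is the last day of the grace period.
From Sunday, Feb 22, 2026, 10 business days (Feb 23, Feb 24, Feb 25, Feb 26, Feb 27, Mar 2, Mar 3, Mar 4, Mar 5, Mar 6, skipping weekends) brings us to Friday, Mar 6, 2026, which is the date acceleration becomes effective.

Mar 6, 2026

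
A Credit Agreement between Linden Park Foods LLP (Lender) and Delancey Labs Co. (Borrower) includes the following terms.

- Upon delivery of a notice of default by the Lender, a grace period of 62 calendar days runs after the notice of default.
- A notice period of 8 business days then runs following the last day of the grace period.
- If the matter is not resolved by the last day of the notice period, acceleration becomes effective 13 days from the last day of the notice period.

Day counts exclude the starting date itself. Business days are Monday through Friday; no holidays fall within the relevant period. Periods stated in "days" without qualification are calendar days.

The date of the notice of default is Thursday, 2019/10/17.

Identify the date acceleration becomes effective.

2020/01/12

The last day of the grace period: 2019/10/17 + 62 days = 2019/12/18.
The last day of the notice period: counting 8 business days from Wednesday, 2019/12/18 (Dec 19, Dec 20, Dec 23, Dec 24, Dec 25, Dec 26, Dec 27, Dec 30, skipping weekends) reaches Monday, 2019/12/30.
The date acceleration becomes effective: 2019/12/30 + 13 days = 2020/01/12.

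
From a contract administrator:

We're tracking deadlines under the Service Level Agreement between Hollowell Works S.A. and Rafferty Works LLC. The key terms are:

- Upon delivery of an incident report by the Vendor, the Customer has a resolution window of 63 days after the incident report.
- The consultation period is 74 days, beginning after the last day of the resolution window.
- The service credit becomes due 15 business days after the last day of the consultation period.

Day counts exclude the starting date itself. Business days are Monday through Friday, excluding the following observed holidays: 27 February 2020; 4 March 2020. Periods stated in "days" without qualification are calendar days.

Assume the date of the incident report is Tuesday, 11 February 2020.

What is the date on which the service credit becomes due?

17 July 2020

The last day of the resolution window: 63 calendar days after 11 February 2020 is 14 April 2020.
Adding 74 calendar days to 14 April 2020 gives 27 June 2020, which is the last day of the consultation period.
The date on which the service credit becomes due: counting 15 business days from Saturday, 27 June 2020 (Jun 29, Jun 30, Jul 1, Jul 2, …, Jul 15, Jul 16, Jul 17, skipping weekends) reaches Friday, 17 July 2020.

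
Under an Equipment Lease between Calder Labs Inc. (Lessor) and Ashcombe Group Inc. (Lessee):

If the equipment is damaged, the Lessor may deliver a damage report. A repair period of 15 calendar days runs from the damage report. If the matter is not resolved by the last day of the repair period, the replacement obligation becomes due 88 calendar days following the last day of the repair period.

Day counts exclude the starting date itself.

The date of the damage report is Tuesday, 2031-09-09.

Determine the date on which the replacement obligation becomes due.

2031-12-21

The last day of the repair period: 2031-09-09 + 15 days = 2031-09-24.
Adding 88 calendar days to 2031-09-24 gives 2031-12-21, which is the date on which the replacement obligation becomes due.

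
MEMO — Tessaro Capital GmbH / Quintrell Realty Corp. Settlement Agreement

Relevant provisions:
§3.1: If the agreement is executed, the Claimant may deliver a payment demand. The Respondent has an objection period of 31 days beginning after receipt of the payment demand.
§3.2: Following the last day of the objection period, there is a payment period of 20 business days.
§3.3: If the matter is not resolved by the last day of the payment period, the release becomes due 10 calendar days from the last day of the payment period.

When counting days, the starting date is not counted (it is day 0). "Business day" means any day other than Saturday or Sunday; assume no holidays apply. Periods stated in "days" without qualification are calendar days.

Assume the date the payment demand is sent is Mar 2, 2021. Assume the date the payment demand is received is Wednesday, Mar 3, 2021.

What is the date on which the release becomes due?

The last day of the objection period: 31 calendar days after Mar 3, 2021 is Apr 3, 2021.
From Saturday, Apr 3, 2021, 20 business days (Apr 5, Apr 6, Apr 7, Apr 8, …, Apr 28, Apr 29, Apr 30, skipping weekends) brings us to Friday, Apr 30, 2021, which is the last day of the payment period.
The date on which the release becomes due: 10 calendar days after Apr 30, 2021 is May 10, 2021.

May 10, 2021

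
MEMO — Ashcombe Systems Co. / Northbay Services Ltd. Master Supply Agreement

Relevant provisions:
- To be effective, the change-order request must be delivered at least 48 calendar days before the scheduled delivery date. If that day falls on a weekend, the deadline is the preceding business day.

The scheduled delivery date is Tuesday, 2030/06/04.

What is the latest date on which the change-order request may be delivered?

2030/04/17

Counting back 48 calendar days from 2030/06/04 gives 2030/04/17. That is a Wednesday, so no adjustment is needed.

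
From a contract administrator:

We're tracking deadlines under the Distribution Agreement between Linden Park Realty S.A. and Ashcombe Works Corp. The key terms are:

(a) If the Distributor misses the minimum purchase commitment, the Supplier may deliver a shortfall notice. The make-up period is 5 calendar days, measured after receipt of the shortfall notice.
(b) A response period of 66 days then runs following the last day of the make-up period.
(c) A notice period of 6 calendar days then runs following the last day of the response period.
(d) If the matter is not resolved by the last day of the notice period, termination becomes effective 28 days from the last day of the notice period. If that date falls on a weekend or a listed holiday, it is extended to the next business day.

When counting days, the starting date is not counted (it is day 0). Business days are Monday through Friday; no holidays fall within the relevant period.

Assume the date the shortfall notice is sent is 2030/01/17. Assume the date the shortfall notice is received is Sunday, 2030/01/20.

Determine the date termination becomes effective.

Adding 5 calendar days to 2030/01/20 gives 2030/01/25, which is the last day of the make-up period.
The last day of the response period: 66 calendar days after 2030/01/25 is 2030/04/01.
Adding 6 calendar days to 2030/04/01 gives 2030/04/07, which is the last day of the notice period.
The date termination becomes effective: 28 calendar days after 2030/04/07 is 2030/05/05. That falls on a Sunday, so it rolls to the next business day, Monday, 2030/05/06.

2030/05/06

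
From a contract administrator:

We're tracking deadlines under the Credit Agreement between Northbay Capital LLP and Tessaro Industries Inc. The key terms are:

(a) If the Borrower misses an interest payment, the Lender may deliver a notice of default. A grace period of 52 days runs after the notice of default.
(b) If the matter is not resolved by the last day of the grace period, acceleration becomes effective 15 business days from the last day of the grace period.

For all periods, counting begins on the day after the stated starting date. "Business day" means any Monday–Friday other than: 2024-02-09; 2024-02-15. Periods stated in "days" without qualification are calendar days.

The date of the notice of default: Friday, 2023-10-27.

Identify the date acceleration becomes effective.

2024-01-08

Adding 52 calendar days to 2023-10-27 gives 2023-12-18, which is the last day of the grace period.
The date acceleration becomes effective: 15 business days after Monday, 2023-12-18, skipping weekends — Dec 19, Dec 20, Dec 21, Dec 22, …, Jan 4, Jan 5, Jan 8 — lands on Monday, 2024-01-08.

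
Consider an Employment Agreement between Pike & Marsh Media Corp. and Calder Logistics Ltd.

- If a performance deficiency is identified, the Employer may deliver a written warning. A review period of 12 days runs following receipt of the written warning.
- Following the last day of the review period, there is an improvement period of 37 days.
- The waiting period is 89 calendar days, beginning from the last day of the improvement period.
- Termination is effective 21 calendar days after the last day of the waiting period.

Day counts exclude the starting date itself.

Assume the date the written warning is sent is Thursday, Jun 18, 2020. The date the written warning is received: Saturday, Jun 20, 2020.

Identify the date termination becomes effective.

Nov 26, 2020

Adding 12 calendar days to Jun 20, 2020 gives Jul 2, 2020, which is the last day of the review period.
Adding 37 calendar days to Jul 2, 2020 gives Aug 8, 2020, which is the last day of the improvement period.
The last day of the waiting period: 89 calendar days after Aug 8, 2020 is Nov 5, 2020.
The date termination becomes effective: Nov 5, 2020 + 21 days = Nov 26, 2020.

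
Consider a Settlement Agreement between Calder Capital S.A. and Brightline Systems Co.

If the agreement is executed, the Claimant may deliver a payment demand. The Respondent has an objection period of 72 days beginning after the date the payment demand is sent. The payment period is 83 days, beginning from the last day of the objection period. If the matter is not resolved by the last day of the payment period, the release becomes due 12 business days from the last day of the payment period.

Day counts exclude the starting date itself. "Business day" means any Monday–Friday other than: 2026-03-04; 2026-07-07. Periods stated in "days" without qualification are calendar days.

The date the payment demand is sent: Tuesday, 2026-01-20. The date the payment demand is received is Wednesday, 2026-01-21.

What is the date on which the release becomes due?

The last day of the objection period: 72 calendar days after 2026-01-20 is 2026-04-02.
The last day of the payment period: 83 calendar days after 2026-04-02 is 2026-06-24.
From Wednesday, 2026-06-24, 12 business days (Jun 25, Jun 26, Jun 29, Jun 30, …, Jul 9, Jul 10, Jul 13, skipping weekends and the listed holiday on Jul 7) brings us to Monday, 2026-07-13, which is the date on which the release becomes due.

2026-07-13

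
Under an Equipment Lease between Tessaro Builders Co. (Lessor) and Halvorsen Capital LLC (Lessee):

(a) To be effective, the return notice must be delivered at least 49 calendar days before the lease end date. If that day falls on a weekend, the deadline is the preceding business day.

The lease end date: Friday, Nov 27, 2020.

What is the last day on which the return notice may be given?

Nov 27, 2020 minus 49 days is Oct 9, 2020. That is a Friday, so no adjustment is needed.

Oct 9, 2020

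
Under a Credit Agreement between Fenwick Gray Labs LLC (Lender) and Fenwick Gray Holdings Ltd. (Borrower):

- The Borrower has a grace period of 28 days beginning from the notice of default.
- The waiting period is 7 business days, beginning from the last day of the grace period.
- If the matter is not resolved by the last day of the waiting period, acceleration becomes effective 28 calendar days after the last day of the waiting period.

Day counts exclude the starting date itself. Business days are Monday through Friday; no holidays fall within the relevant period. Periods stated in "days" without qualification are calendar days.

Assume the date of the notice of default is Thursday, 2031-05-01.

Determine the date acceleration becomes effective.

The last day of the grace period: 28 calendar days after 2031-05-01 is 2031-05-29.
From Thursday, 2031-05-29, 7 business days (May 30, Jun 2, Jun 3, Jun 4, Jun 5, Jun 6, Jun 9, skipping weekends) brings us to Monday, 2031-06-09, which is the last day of the waiting period.
The date acceleration becomes effective: 28 calendar days after 2031-06-09 is 2031-07-07.

2031-07-07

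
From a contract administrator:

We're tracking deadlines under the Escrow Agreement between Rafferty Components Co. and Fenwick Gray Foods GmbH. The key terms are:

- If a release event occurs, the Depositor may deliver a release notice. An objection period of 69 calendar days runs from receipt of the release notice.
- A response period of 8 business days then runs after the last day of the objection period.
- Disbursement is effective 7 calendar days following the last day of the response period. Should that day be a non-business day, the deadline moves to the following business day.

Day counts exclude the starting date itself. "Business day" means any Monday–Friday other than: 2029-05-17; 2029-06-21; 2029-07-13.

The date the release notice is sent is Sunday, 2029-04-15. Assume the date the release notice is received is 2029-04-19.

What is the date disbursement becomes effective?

The last day of the objection period: 69 calendar days after 2029-04-19 is 2029-06-27.
From Wednesday, 2029-06-27, 8 business days (Jun 28, Jun 29, Jul 2, Jul 3, Jul 4, Jul 5, Jul 6, Jul 9, skipping weekends) brings us to Monday, 2029-07-09, which is the last day of the response period.
Adding 7 calendar days to 2029-07-09 gives 2029-07-16, which is the date disbursement becomes effective. 2029-07-16 is a Monday and is not a listed holiday, so no roll-forward applies.

2029-07-16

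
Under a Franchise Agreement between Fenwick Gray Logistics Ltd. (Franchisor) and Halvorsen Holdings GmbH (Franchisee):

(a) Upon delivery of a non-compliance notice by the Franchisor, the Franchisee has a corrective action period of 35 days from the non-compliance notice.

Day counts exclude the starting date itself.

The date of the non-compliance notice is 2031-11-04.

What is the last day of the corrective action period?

2031-12-09

The last day of the corrective action period: 2031-11-04 + 35 days = 2031-12-09.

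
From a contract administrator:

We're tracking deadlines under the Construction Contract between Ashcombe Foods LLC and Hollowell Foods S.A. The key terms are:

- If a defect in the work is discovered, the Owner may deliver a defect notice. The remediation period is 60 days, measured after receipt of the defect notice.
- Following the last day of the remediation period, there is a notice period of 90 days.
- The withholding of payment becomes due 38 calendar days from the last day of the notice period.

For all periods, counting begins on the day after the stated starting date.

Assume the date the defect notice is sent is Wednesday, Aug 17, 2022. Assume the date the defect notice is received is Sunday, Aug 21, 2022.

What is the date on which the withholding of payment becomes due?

The last day of the remediation period: 60 calendar days after Aug 21, 2022 is Oct 20, 2022.
The last day of the notice period: 90 calendar days after Oct 20, 2022 is Jan 18, 2023.
Adding 38 calendar days to Jan 18, 2023 gives Feb 25, 2023, which is the date on which the withholding of payment becomes due.

Feb 25, 2023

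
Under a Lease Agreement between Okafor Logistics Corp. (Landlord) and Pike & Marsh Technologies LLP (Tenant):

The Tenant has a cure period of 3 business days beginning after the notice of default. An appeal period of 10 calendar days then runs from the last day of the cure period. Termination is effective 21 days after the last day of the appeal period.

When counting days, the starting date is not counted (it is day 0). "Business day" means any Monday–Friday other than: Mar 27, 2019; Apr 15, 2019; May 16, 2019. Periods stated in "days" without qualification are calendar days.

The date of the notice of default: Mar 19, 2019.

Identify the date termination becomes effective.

The last day of the cure period: counting 3 business days from Tuesday, Mar 19, 2019 (Mar 20, Mar 21, Mar 22, skipping weekends) reaches Friday, Mar 22, 2019.
The last day of the appeal period: Mar 22, 2019 + 10 days = Apr 1, 2019.
Adding 21 calendar days to Apr 1, 2019 gives Apr 22, 2019, which is the date termination becomes effective.

Apr 22, 2019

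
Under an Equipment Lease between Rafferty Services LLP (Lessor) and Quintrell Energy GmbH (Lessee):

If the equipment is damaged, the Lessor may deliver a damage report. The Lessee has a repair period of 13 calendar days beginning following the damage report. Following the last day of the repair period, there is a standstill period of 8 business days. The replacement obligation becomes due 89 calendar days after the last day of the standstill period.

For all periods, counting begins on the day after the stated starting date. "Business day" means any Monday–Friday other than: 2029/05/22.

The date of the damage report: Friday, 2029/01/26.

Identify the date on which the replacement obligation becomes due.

The last day of the repair period: 2029/01/26 + 13 days = 2029/02/08.
The last day of the standstill period: counting 8 business days from Thursday, 2029/02/08 (Feb 9, Feb 12, Feb 13, Feb 14, Feb 15, Feb 16, Feb 19, Feb 20, skipping weekends) reaches Tuesday, 2029/02/20.
The date on which the replacement obligation becomes due: 89 calendar days after 2029/02/20 is 2029/05/20.

2029/05/20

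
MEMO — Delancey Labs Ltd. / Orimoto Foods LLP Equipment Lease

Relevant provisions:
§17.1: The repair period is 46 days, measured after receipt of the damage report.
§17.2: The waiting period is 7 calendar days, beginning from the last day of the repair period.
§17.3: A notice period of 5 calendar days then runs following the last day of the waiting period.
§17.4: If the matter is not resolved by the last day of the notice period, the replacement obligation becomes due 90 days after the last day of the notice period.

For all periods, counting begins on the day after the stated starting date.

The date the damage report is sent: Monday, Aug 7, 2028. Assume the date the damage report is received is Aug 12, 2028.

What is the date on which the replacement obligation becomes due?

Jan 7, 2029

Adding 46 calendar days to Aug 12, 2028 gives Sep 27, 2028, which is the last day of the repair period.
Adding 7 calendar days to Sep 27, 2028 gives Oct 4, 2028, which is the last day of the waiting period.
The last day of the notice period: Oct 4, 2028 + 5 days = Oct 9, 2028.
Adding 90 calendar days to Oct 9, 2028 gives Jan 7, 2029, which is the date on which the replacement obligation becomes due.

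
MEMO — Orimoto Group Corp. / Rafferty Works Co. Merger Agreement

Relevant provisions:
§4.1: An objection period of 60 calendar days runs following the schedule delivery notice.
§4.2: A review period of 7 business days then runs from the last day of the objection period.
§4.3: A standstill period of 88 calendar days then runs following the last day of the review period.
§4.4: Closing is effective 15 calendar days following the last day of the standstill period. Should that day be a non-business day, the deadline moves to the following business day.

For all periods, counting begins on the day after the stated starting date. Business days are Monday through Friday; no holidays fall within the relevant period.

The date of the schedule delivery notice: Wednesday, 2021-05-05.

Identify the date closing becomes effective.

Adding 60 calendar days to 2021-05-05 gives 2021-07-04, which is the last day of the objection period.
From Sunday, 2021-07-04, 7 business days (Jul 5, Jul 6, Jul 7, Jul 8, Jul 9, Jul 12, Jul 13, skipping weekends) brings us to Tuesday, 2021-07-13, which is the last day of the review period.
The last day of the standstill period: 88 calendar days after 2021-07-13 is 2021-10-09.
Adding 15 calendar days to 2021-10-09 gives 2021-10-24, which is the date closing becomes effective. That falls on a Sunday, so it rolls to the next business day, Monday, 2021-10-25.

2021-10-25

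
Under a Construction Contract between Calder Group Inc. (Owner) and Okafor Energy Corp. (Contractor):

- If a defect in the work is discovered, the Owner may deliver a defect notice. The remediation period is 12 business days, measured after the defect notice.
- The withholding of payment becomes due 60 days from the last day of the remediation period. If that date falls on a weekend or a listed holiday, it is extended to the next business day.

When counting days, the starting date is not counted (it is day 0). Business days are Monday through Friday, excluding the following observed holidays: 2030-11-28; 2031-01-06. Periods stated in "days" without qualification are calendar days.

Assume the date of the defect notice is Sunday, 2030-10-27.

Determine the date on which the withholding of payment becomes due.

The last day of the remediation period: counting 12 business days from Sunday, 2030-10-27 (Oct 28, Oct 29, Oct 30, Oct 31, …, Nov 8, Nov 11, Nov 12, skipping weekends) reaches Tuesday, 2030-11-12.
The date on which the withholding of payment becomes due: 2030-11-12 + 60 days = 2031-01-11. That falls on a Saturday, so it rolls to the next business day, Monday, 2031-01-13.

2031-01-13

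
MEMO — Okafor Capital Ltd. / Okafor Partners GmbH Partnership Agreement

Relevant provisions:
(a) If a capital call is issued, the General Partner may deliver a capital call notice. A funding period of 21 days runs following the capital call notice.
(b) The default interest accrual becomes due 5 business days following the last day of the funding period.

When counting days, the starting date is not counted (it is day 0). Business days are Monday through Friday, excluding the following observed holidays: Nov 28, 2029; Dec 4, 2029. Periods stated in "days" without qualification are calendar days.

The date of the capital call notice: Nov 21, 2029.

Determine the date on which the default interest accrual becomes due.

Adding 21 calendar days to Nov 21, 2029 gives Dec 12, 2029, which is the last day of the funding period.
The date on which the default interest accrual becomes due: 5 business days after Wednesday, Dec 12, 2029, skipping weekends — Dec 13, Dec 14, Dec 17, Dec 18, Dec 19 — lands on Wednesday, Dec 19, 2029.

Dec 19, 2029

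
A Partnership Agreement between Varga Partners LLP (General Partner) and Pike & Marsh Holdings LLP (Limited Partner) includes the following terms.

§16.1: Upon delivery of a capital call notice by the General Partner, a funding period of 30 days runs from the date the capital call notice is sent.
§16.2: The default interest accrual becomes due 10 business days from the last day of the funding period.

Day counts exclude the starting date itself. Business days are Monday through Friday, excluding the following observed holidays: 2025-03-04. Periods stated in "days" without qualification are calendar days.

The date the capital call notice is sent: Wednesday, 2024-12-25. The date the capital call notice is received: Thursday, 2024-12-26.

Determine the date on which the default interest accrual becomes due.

The last day of the funding period: 2024-12-25 + 30 days = 2025-01-24.
The date on which the default interest accrual becomes due: counting 10 business days from Friday, 2025-01-24 (Jan 27, Jan 28, Jan 29, Jan 30, Jan 31, Feb 3, Feb 4, Feb 5, Feb 6, Feb 7, skipping weekends) reaches Friday, 2025-02-07.

2025-02-07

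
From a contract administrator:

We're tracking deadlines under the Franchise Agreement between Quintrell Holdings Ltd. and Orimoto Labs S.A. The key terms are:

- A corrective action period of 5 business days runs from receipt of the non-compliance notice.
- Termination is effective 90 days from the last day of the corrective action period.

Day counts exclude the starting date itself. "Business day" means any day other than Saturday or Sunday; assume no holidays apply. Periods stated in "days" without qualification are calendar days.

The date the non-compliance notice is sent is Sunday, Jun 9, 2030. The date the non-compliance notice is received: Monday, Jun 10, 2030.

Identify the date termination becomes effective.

From Monday, Jun 10, 2030, 5 business days (Jun 11, Jun 12, Jun 13, Jun 14, Jun 17, skipping weekends) brings us to Monday, Jun 17, 2030, which is the last day of the corrective action period.
Adding 90 calendar days to Jun 17, 2030 gives Sep 15, 2030, which is the date termination becomes effective.

Sep 15, 2030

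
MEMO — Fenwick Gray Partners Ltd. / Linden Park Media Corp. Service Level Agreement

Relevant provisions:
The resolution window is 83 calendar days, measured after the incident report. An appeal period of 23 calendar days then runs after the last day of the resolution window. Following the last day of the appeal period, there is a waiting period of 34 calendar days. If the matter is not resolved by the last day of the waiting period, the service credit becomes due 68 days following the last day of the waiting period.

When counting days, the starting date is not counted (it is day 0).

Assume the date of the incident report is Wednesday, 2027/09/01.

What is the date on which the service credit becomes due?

2028/03/27

Adding 83 calendar days to 2027/09/01 gives 2027/11/23, which is the last day of the resolution window.
The last day of the appeal period: 23 calendar days after 2027/11/23 is 2027/12/16.
The last day of the waiting period: 34 calendar days after 2027/12/16 is 2028/01/19.
The date on which the service credit becomes due: 2028/01/19 + 68 days = 2028/03/27.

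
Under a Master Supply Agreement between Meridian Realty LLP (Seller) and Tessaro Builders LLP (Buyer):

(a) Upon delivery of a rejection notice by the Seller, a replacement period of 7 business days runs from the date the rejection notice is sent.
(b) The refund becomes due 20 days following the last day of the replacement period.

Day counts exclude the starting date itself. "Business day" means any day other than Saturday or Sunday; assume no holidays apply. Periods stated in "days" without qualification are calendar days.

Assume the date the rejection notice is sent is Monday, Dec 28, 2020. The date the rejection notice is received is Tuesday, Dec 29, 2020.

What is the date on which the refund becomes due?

Jan 26, 2021

The last day of the replacement period: counting 7 business days from Monday, Dec 28, 2020 (Dec 29, Dec 30, Dec 31, Jan 1, Jan 4, Jan 5, Jan 6, skipping weekends) reaches Wednesday, Jan 6, 2021.
The date on which the refund becomes due: 20 calendar days after Jan 6, 2021 is Jan 26, 2021.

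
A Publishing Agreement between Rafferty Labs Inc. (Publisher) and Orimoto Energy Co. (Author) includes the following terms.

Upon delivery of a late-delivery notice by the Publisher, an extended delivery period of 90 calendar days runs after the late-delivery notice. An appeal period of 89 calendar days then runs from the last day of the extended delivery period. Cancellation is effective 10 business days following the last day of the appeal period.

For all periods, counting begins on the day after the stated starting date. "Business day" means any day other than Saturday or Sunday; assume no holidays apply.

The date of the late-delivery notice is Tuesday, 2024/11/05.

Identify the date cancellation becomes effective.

The last day of the extended delivery period: 90 calendar days after 2024/11/05 is 2025/02/03.
Adding 89 calendar days to 2025/02/03 gives 2025/05/03, which is the last day of the appeal period.
From Saturday, 2025/05/03, 10 business days (May 5, May 6, May 7, May 8, May 9, May 12, May 13, May 14, May 15, May 16, skipping weekends) brings us to Friday, 2025/05/16, which is the date cancellation becomes effective.

2025/05/16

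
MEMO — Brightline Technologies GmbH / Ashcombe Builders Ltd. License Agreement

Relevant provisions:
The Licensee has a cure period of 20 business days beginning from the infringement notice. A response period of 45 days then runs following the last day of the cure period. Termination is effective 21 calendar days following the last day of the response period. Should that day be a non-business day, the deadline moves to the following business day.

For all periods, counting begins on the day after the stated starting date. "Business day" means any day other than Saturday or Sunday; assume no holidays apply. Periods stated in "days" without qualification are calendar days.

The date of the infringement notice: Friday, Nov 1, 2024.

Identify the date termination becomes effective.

The last day of the cure period: counting 20 business days from Friday, Nov 1, 2024 (Nov 4, Nov 5, Nov 6, Nov 7, …, Nov 27, Nov 28, Nov 29, skipping weekends) reaches Friday, Nov 29, 2024.
The last day of the response period: 45 calendar days after Nov 29, 2024 is Jan 13, 2025.
The date termination becomes effective: Jan 13, 2025 + 21 days = Feb 3, 2025. Feb 3, 2025 is a Monday, so no roll-forward applies.

Feb 3, 2025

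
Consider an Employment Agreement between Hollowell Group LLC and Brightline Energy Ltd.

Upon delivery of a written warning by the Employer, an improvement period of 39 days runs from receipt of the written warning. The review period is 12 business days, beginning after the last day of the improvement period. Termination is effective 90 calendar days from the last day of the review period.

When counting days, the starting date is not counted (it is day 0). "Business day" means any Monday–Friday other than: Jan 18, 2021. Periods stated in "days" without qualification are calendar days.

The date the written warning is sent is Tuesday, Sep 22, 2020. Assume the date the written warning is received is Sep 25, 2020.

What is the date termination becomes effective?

Adding 39 calendar days to Sep 25, 2020 gives Nov 3, 2020, which is the last day of the improvement period.
The last day of the review period: counting 12 business days from Tuesday, Nov 3, 2020 (Nov 4, Nov 5, Nov 6, Nov 9, …, Nov 17, Nov 18, Nov 19, skipping weekends) reaches Thursday, Nov 19, 2020.
The date termination becomes effective: 90 calendar days after Nov 19, 2020 is Feb 17, 2021.

Feb 17, 2021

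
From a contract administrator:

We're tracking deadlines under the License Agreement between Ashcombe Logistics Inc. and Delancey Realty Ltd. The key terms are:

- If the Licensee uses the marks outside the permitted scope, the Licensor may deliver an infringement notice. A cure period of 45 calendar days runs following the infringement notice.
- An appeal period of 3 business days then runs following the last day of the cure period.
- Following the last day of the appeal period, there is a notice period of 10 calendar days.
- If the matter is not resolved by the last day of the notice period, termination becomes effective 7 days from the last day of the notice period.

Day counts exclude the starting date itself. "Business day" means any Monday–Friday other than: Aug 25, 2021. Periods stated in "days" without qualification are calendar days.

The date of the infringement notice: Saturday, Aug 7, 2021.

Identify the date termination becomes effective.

Oct 11, 2021

Adding 45 calendar days to Aug 7, 2021 gives Sep 21, 2021, which is the last day of the cure period.
From Tuesday, Sep 21, 2021, 3 business days (Sep 22, Sep 23, Sep 24, skipping weekends) brings us to Friday, Sep 24, 2021, which is the last day of the appeal period.
The last day of the notice period: 10 calendar days after Sep 24, 2021 is Oct 4, 2021.
Adding 7 calendar days to Oct 4, 2021 gives Oct 11, 2021, which is the date termination becomes effective.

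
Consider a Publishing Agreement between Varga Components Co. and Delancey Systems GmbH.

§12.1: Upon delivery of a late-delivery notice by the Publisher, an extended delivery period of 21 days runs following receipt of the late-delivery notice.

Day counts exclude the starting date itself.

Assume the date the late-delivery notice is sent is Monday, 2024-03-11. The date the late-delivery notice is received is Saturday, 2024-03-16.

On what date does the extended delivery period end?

2024-04-06

Adding 21 calendar days to 2024-03-16 gives 2024-04-06, which is the last day of the extended delivery period.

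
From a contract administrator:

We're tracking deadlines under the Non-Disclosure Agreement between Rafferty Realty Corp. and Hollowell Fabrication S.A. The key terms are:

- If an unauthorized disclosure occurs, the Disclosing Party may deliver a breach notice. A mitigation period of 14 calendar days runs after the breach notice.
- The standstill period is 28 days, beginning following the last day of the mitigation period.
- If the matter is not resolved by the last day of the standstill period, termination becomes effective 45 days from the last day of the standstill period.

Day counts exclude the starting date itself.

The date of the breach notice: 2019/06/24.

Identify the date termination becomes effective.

2019/09/19

Adding 14 calendar days to 2019/06/24 gives 2019/07/08, which is the last day of the mitigation period.
The last day of the standstill period: 28 calendar days after 2019/07/08 is 2019/08/05.
Adding 45 calendar days to 2019/08/05 gives 2019/09/19, which is the date termination becomes effective.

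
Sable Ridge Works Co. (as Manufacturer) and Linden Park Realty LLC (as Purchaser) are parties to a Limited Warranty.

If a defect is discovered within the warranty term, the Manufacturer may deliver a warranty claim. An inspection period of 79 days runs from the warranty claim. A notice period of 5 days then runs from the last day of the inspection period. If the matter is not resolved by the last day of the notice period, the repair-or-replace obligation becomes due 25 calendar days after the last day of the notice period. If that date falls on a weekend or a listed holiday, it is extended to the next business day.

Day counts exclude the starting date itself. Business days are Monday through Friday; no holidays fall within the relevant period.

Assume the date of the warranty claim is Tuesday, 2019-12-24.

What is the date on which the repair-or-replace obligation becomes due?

2020-04-13

The last day of the inspection period: 79 calendar days after 2019-12-24 is 2020-03-12.
The last day of the notice period: 2020-03-12 + 5 days = 2020-03-17.
The date on which the repair-or-replace obligation becomes due: 25 calendar days after 2020-03-17 is 2020-04-11. That falls on a Saturday, so it rolls to the next business day, Monday, 2020-04-13.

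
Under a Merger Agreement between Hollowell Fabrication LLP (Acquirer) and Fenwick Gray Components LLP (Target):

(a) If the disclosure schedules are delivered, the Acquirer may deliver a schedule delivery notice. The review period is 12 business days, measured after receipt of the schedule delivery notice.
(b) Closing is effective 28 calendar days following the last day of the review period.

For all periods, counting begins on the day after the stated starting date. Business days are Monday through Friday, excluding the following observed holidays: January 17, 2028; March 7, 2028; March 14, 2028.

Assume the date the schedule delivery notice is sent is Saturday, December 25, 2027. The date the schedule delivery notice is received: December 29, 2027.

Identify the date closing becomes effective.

The last day of the review period: 12 business days after Wednesday, December 29, 2027, skipping weekends — Dec 30, Dec 31, Jan 3, Jan 4, …, Jan 12, Jan 13, Jan 14 — lands on Friday, January 14, 2028.
Adding 28 calendar days to January 14, 2028 gives February 11, 2028, which is the date closing becomes effective.

February 11, 2028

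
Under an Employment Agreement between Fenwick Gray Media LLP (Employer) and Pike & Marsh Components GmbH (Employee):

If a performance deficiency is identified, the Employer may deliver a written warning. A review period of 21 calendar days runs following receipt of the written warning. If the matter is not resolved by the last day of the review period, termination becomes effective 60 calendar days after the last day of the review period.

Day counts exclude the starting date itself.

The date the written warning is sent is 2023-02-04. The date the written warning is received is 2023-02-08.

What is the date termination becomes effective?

The last day of the review period: 21 calendar days after 2023-02-08 is 2023-03-01.
Adding 60 calendar days to 2023-03-01 gives 2023-04-30, which is the date termination becomes effective.

2023-04-30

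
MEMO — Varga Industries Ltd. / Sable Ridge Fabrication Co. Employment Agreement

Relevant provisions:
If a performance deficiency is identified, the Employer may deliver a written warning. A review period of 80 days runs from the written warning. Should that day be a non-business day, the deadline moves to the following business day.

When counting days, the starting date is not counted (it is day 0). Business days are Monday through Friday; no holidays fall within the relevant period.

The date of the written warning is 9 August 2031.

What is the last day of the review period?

Adding 80 calendar days to 9 August 2031 gives 28 October 2031, which is the last day of the review period. 28 October 2031 is a Tuesday, so no roll-forward applies.

28 October 2031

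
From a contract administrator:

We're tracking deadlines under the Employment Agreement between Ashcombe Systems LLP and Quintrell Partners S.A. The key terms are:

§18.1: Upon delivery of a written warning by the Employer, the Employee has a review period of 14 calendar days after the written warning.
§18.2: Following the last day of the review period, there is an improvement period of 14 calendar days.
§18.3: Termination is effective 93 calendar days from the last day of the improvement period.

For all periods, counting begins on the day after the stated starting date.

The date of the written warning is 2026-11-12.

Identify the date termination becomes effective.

2027-03-13

The last day of the review period: 2026-11-12 + 14 days = 2026-11-26.
Adding 14 calendar days to 2026-11-26 gives 2026-12-10, which is the last day of the improvement period.
Adding 93 calendar days to 2026-12-10 gives 2027-03-13, which is the date termination becomes effective.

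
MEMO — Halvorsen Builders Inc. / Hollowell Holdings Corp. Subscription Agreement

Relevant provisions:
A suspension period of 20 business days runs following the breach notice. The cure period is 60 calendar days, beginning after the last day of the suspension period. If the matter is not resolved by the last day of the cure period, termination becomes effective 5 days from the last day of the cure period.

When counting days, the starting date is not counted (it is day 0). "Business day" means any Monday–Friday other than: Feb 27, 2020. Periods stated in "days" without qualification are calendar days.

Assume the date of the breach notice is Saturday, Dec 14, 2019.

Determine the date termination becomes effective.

Mar 15, 2020

The last day of the suspension period: counting 20 business days from Saturday, Dec 14, 2019 (Dec 16, Dec 17, Dec 18, Dec 19, …, Jan 8, Jan 9, Jan 10, skipping weekends) reaches Friday, Jan 10, 2020.
The last day of the cure period: 60 calendar days after Jan 10, 2020 is Mar 10, 2020.
The date termination becomes effective: 5 calendar days after Mar 10, 2020 is Mar 15, 2020.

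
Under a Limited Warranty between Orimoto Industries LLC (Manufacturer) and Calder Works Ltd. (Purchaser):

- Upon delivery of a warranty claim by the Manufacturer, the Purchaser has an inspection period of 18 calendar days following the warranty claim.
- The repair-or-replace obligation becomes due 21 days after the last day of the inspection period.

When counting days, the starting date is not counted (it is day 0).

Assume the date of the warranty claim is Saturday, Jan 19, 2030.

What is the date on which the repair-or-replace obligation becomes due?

Feb 27, 2030

Adding 18 calendar days to Jan 19, 2030 gives Feb 6, 2030, which is the last day of the inspection period.
Adding 21 calendar days to Feb 6, 2030 gives Feb 27, 2030, which is the date on which the repair-or-replace obligation becomes due.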